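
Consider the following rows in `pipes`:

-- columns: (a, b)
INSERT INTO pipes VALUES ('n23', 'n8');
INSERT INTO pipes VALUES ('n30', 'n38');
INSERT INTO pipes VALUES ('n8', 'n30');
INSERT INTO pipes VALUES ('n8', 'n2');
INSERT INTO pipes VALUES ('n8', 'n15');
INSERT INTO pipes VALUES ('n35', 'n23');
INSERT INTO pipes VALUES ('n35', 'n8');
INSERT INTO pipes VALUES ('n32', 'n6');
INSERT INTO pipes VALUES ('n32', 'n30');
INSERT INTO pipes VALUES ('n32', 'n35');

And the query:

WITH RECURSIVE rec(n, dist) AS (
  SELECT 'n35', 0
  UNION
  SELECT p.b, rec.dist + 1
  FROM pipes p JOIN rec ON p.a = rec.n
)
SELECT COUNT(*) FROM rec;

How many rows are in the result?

Base: (n35, dist=0).
Iteration 1: edges from {n35} -> (n23, dist=1), (n8, dist=1).
Iteration 2: edges from {n23,n8} -> (n15, dist=2), (n2, dist=2), (n30, dist=2), (n8, dist=2).
Iteration 3: edges from {n15,n2,n30,n8} -> (n15, dist=3), (n2, dist=3), (n30, dist=3), (n38, dist=3).
Iteration 4: edges from {n15,n2,n30,n38} -> (n38, dist=4).
Iteration 5: no outgoing edges from {n38}; recursion stops.
Total rows emitted: 12.

12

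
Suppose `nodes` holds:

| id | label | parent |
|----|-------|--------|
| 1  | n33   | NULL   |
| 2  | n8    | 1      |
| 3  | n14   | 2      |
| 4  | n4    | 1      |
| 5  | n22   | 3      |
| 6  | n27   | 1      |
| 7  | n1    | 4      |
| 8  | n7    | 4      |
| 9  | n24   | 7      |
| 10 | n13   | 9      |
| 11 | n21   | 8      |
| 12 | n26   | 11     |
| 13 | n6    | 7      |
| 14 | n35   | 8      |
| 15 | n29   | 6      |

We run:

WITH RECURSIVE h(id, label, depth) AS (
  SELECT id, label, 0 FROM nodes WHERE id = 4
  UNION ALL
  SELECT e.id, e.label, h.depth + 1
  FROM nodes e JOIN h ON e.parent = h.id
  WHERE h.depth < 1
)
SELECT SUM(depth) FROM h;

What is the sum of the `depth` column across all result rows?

2

Base: id=4 (n4) at depth 0.
Iteration 1: rows with parent in {4} -> n1 (id 7, depth 1), n7 (id 8, depth 1).
Iteration 2: depth < 1 fails for all current rows; recursion stops.
SUM(depth) = 0 + 1 + 1 = 2.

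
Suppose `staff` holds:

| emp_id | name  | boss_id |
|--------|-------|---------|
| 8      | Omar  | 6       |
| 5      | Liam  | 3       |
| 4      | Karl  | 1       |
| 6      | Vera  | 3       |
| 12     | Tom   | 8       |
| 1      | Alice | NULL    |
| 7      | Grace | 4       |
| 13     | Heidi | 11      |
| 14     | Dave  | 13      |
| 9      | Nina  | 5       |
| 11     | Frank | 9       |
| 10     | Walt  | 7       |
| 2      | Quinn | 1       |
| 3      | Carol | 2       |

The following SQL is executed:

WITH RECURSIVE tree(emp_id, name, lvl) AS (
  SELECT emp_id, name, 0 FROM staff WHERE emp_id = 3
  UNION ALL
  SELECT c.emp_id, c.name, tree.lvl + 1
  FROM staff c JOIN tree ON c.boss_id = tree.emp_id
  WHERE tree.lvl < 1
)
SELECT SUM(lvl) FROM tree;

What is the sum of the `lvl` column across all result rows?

Base: emp_id=3 (Carol) at lvl 0.
Iteration 1: rows with boss_id in {3} -> Liam (id 5, lvl 1), Vera (id 6, lvl 1).
Iteration 2: lvl < 1 fails for all current rows; recursion stops.
SUM(lvl) = 0 + 1 + 1 = 2.

2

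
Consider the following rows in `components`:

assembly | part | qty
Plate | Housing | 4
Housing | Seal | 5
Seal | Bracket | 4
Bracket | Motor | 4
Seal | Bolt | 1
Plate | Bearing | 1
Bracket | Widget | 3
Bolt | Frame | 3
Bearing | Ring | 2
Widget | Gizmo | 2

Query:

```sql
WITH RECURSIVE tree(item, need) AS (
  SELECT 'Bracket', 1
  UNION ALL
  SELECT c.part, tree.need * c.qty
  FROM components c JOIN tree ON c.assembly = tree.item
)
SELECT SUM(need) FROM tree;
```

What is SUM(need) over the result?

14

Base: (Bracket, need=1).
Iteration 1: components of {Bracket} -> Motor = 1*4 = 4, Widget = 1*3 = 3.
Iteration 2: components of {Motor,Widget} -> Gizmo = 3*2 = 6.
Iteration 3: no further components; recursion stops.
SUM(need) = 1 + 4 + 3 + 6 = 14.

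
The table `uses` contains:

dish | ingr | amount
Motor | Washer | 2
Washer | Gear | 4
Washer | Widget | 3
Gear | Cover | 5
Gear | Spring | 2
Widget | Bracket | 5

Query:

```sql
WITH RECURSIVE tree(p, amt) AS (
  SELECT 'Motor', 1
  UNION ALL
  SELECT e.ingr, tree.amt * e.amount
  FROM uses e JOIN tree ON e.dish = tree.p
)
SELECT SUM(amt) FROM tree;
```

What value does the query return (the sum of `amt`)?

103

Base: (Motor, amt=1).
Iteration 1: components of {Motor} -> Washer = 1*2 = 2.
Iteration 2: components of {Washer} -> Gear = 2*4 = 8, Widget = 2*3 = 6.
Iteration 3: components of {Gear,Widget} -> Bracket = 6*5 = 30, Cover = 8*5 = 40, Spring = 8*2 = 16.
Iteration 4: no further components; recursion stops.
SUM(amt) = 1 + 2 + 8 + 6 + 40 + 16 + 30 = 103.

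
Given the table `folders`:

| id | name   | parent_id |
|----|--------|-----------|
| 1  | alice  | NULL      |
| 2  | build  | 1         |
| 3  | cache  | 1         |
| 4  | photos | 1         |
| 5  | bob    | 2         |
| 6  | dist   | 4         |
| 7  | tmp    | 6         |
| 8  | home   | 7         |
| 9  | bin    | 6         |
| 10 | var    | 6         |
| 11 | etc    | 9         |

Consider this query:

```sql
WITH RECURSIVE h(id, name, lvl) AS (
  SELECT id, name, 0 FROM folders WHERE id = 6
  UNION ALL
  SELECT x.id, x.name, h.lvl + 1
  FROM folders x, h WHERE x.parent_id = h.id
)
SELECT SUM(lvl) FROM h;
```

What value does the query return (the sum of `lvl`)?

7

Base: id=6 (dist) at lvl 0.
Iteration 1: rows with parent_id in {6} -> tmp (id 7, lvl 1), bin (id 9, lvl 1), var (id 10, lvl 1).
Iteration 2: rows with parent_id in {7,9,10} -> home (id 8, lvl 2), etc (id 11, lvl 2).
Iteration 3: no rows with parent_id in {8,11}; recursion stops.
SUM(lvl) = 0 + 1 + 1 + 1 + 2 + 2 = 7.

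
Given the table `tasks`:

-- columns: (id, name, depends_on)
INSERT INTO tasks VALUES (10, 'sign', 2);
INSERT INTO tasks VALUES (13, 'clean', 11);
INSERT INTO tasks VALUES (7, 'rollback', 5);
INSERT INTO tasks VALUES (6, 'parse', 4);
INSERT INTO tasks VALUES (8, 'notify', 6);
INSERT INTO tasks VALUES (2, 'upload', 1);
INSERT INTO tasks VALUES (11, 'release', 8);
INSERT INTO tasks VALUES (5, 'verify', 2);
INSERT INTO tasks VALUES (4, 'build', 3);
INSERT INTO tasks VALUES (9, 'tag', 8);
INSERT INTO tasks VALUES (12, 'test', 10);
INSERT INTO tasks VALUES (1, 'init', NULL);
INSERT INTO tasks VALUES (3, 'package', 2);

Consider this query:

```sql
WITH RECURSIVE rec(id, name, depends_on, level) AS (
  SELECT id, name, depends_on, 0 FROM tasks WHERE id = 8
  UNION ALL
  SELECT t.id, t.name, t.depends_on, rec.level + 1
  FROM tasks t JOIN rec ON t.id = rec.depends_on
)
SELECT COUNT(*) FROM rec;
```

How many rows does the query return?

Base: id=8 (notify), depends_on=6, level 0.
Iteration 1: join on id=6 -> parse (id 6, depends_on=4, level 1).
Iteration 2: join on id=4 -> build (id 4, depends_on=3, level 2).
Iteration 3: join on id=3 -> package (id 3, depends_on=2, level 3).
Iteration 4: join on id=2 -> upload (id 2, depends_on=1, level 4).
Iteration 5: join on id=1 -> init (id 1, depends_on=NULL, level 5).
Iteration 6: depends_on is NULL; no match; recursion stops.
Total rows emitted: 6.

6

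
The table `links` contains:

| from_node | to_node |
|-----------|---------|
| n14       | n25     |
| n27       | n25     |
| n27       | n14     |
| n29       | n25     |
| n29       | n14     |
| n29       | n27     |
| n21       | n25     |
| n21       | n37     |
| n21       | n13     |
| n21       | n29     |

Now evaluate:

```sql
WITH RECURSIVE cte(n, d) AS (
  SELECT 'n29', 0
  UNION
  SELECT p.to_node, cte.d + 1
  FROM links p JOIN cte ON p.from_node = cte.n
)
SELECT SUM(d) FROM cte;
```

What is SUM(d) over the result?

Base: (n29, d=0).
Iteration 1: edges from {n29} -> (n14, d=1), (n25, d=1), (n27, d=1).
Iteration 2: edges from {n14,n25,n27} -> (n14, d=2), (n25, d=2). [UNION drops 1 duplicate row(s)]
Iteration 3: edges from {n14,n25} -> (n25, d=3).
Iteration 4: no outgoing edges from {n25}; recursion stops.
SUM(d) = 0 + 1 + 1 + 1 + 2 + 2 + 3 = 10.

10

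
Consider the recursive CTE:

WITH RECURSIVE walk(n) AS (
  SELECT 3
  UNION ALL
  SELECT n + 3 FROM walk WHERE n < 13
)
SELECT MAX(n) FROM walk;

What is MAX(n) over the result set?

Base: n=3.
Iteration 1: 3 < 13 holds -> n = 3 + 3 = 6.
Iteration 2: 6 < 13 holds -> n = 6 + 3 = 9.
Iteration 3: 9 < 13 holds -> n = 9 + 3 = 12.
Iteration 4: 12 < 13 holds -> n = 12 + 3 = 15.
Iteration 5: 15 < 13 fails; recursion stops.
n values: 3, 6, 9, 12, 15; the maximum is 15.

15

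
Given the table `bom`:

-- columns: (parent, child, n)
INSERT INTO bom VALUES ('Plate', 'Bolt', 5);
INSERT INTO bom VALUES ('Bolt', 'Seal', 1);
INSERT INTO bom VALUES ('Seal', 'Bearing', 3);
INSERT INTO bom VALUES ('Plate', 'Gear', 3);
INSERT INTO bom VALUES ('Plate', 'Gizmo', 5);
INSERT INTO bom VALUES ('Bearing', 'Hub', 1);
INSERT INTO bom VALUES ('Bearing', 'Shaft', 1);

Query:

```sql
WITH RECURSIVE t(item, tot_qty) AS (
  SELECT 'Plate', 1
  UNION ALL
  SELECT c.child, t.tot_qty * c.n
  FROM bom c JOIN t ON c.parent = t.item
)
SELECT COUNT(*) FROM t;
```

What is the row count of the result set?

8

Base: (Plate, tot_qty=1).
Iteration 1: components of {Plate} -> Bolt = 1*5 = 5, Gear = 1*3 = 3, Gizmo = 1*5 = 5.
Iteration 2: components of {Bolt,Gear,Gizmo} -> Seal = 5*1 = 5.
Iteration 3: components of {Seal} -> Bearing = 5*3 = 15.
Iteration 4: components of {Bearing} -> Hub = 15*1 = 15, Shaft = 15*1 = 15.
Iteration 5: no further components; recursion stops.
Total rows emitted: 8.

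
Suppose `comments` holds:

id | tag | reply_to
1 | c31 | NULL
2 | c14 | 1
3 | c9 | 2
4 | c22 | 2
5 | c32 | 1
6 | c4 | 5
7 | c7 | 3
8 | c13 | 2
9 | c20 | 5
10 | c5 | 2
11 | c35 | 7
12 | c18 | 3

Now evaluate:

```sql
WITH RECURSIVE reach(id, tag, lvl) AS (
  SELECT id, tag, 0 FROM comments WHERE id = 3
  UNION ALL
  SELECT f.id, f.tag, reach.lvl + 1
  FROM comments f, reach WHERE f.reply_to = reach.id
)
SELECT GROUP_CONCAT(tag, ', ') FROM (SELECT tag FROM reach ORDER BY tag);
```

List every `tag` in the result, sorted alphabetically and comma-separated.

c18, c35, c7, c9

Base: id=3 (c9) at lvl 0.
Iteration 1: rows with reply_to in {3} -> c7 (id 7, lvl 1), c18 (id 12, lvl 1).
Iteration 2: rows with reply_to in {7,12} -> c35 (id 11, lvl 2).
Iteration 3: no rows with reply_to in {11}; recursion stops.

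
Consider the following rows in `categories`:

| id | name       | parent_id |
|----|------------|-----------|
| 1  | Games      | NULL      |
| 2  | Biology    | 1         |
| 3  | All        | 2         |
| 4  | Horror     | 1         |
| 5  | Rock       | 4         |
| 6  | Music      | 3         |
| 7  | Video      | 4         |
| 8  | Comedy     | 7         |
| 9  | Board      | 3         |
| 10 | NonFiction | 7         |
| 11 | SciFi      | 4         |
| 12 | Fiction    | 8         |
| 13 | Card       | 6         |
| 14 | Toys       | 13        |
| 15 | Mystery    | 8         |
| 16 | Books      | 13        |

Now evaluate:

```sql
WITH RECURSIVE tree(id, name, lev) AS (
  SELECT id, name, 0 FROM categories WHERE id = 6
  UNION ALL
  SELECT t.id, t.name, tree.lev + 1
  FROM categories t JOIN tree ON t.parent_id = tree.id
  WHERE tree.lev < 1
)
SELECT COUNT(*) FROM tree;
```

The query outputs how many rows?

2

Base: id=6 (Music) at lev 0.
Iteration 1: rows with parent_id in {6} -> Card (id 13, lev 1).
Iteration 2: lev < 1 fails for all current rows; recursion stops.
Total rows emitted: 2.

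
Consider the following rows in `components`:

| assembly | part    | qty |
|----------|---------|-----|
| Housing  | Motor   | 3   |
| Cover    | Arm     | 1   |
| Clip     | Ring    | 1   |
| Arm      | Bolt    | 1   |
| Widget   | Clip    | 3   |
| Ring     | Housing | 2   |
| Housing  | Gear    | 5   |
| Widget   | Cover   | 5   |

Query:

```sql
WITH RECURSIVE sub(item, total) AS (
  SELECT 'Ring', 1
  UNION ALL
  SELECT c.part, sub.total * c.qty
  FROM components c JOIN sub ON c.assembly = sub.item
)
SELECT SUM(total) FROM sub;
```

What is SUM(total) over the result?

19

Base: (Ring, total=1).
Iteration 1: components of {Ring} -> Housing = 1*2 = 2.
Iteration 2: components of {Housing} -> Gear = 2*5 = 10, Motor = 2*3 = 6.
Iteration 3: no further components; recursion stops.
SUM(total) = 1 + 2 + 6 + 10 = 19.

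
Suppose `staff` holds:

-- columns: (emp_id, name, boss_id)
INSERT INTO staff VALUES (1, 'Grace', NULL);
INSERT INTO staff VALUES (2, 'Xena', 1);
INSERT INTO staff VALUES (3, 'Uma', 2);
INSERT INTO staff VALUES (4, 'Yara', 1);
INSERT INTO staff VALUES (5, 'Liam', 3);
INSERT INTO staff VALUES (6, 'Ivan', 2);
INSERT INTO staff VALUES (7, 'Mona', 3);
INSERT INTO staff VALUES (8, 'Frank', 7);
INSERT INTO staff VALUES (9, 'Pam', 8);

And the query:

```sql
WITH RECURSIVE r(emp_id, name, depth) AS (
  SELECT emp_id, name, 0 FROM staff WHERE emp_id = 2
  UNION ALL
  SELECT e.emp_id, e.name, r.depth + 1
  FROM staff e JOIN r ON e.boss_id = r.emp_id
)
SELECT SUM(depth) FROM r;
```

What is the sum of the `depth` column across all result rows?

Base: emp_id=2 (Xena) at depth 0.
Iteration 1: rows with boss_id in {2} -> Uma (id 3, depth 1), Ivan (id 6, depth 1).
Iteration 2: rows with boss_id in {3,6} -> Liam (id 5, depth 2), Mona (id 7, depth 2).
Iteration 3: rows with boss_id in {5,7} -> Frank (id 8, depth 3).
Iteration 4: rows with boss_id in {8} -> Pam (id 9, depth 4).
Iteration 5: no rows with boss_id in {9}; recursion stops.
SUM(depth) = 0 + 1 + 1 + 2 + 2 + 3 + 4 = 13.

13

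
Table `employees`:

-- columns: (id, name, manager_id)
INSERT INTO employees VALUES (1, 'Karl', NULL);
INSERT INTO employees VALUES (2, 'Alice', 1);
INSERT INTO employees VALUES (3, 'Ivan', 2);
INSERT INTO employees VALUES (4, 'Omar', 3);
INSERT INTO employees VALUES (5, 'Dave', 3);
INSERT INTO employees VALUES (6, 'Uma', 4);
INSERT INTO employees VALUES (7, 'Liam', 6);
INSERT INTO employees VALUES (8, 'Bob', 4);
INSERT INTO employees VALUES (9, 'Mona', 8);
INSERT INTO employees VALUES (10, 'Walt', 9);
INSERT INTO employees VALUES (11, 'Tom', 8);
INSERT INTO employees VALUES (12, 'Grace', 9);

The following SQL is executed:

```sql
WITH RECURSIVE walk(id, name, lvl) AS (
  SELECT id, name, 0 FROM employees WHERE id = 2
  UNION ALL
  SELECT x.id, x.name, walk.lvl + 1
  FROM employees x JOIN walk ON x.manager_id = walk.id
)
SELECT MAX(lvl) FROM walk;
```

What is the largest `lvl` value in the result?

Base: id=2 (Alice) at lvl 0.
Iteration 1: rows with manager_id in {2} -> Ivan (id 3, lvl 1).
Iteration 2: rows with manager_id in {3} -> Omar (id 4, lvl 2), Dave (id 5, lvl 2).
Iteration 3: rows with manager_id in {4,5} -> Uma (id 6, lvl 3), Bob (id 8, lvl 3).
Iteration 4: rows with manager_id in {6,8} -> Liam (id 7, lvl 4), Mona (id 9, lvl 4), Tom (id 11, lvl 4).
Iteration 5: rows with manager_id in {7,9,11} -> Walt (id 10, lvl 5), Grace (id 12, lvl 5).
Iteration 6: no rows with manager_id in {10,12}; recursion stops.
lvl values: 0, 1, 2, 2, 3, 3, 4, 4, 4, 5, 5; the maximum is 5.

5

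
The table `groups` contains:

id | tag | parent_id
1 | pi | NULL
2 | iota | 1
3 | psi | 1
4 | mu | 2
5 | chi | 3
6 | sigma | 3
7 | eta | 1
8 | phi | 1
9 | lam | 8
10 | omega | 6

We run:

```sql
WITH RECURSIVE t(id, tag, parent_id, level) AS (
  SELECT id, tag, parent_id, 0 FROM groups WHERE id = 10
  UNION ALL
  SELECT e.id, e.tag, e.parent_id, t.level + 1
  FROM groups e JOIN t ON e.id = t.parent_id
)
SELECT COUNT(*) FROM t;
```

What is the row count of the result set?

4

Base: id=10 (omega), parent_id=6, level 0.
Iteration 1: join on id=6 -> sigma (id 6, parent_id=3, level 1).
Iteration 2: join on id=3 -> psi (id 3, parent_id=1, level 2).
Iteration 3: join on id=1 -> pi (id 1, parent_id=NULL, level 3).
Iteration 4: parent_id is NULL; no match; recursion stops.
Total rows emitted: 4.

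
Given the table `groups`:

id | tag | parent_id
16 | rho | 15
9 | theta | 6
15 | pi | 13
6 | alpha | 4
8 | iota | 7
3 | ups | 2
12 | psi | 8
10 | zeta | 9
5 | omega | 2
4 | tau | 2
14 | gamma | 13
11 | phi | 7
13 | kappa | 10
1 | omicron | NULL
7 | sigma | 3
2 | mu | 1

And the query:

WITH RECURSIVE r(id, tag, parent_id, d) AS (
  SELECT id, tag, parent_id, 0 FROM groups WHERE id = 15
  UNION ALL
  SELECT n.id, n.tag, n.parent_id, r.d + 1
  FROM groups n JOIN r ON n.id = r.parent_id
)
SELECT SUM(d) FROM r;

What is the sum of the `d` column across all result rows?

Base: id=15 (pi), parent_id=13, d 0.
Iteration 1: join on id=13 -> kappa (id 13, parent_id=10, d 1).
Iteration 2: join on id=10 -> zeta (id 10, parent_id=9, d 2).
Iteration 3: join on id=9 -> theta (id 9, parent_id=6, d 3).
Iteration 4: join on id=6 -> alpha (id 6, parent_id=4, d 4).
Iteration 5: join on id=4 -> tau (id 4, parent_id=2, d 5).
Iteration 6: join on id=2 -> mu (id 2, parent_id=1, d 6).
Iteration 7: join on id=1 -> omicron (id 1, parent_id=NULL, d 7).
Iteration 8: parent_id is NULL; no match; recursion stops.
SUM(d) = 0 + 1 + 2 + 3 + 4 + 5 + 6 + 7 = 28.

28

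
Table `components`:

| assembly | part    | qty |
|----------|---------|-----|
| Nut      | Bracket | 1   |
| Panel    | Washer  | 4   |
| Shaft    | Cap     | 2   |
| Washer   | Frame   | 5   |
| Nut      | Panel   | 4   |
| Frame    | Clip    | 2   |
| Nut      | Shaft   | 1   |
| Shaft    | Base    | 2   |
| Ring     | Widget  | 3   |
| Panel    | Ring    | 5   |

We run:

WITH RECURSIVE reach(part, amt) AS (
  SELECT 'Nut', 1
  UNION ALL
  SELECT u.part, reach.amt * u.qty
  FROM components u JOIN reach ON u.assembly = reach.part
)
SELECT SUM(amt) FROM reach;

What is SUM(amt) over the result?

347

Base: (Nut, amt=1).
Iteration 1: components of {Nut} -> Bracket = 1*1 = 1, Panel = 1*4 = 4, Shaft = 1*1 = 1.
Iteration 2: components of {Bracket,Panel,Shaft} -> Base = 1*2 = 2, Cap = 1*2 = 2, Ring = 4*5 = 20, Washer = 4*4 = 16.
Iteration 3: components of {Base,Cap,Ring,Washer} -> Frame = 16*5 = 80, Widget = 20*3 = 60.
Iteration 4: components of {Frame,Widget} -> Clip = 80*2 = 160.
Iteration 5: no further components; recursion stops.
SUM(amt) = 1 + 1 + 4 + 1 + 2 + 2 + 16 + 20 + 80 + 60 + 160 = 347.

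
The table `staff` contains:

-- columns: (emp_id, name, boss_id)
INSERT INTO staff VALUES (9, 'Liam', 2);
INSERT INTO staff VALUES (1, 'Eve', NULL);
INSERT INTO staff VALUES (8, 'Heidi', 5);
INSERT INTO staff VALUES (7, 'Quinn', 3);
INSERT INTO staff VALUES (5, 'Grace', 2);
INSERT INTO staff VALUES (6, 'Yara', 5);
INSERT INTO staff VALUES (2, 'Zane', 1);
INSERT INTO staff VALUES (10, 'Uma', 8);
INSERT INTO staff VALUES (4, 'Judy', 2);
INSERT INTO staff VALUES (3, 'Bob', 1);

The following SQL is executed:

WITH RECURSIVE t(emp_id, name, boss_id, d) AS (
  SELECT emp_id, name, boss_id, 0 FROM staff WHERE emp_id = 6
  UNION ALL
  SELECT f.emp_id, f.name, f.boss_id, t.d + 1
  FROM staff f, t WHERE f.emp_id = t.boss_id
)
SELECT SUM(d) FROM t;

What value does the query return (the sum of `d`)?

6

Base: emp_id=6 (Yara), boss_id=5, d 0.
Iteration 1: join on emp_id=5 -> Grace (id 5, boss_id=2, d 1).
Iteration 2: join on emp_id=2 -> Zane (id 2, boss_id=1, d 2).
Iteration 3: join on emp_id=1 -> Eve (id 1, boss_id=NULL, d 3).
Iteration 4: boss_id is NULL; no match; recursion stops.
SUM(d) = 0 + 1 + 2 + 3 = 6.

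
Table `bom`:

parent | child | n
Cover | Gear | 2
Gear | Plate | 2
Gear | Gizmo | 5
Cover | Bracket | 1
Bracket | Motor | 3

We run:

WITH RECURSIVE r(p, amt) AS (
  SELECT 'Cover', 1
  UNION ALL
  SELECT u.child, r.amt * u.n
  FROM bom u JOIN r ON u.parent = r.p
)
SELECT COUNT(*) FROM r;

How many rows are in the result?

Base: (Cover, amt=1).
Iteration 1: components of {Cover} -> Bracket = 1*1 = 1, Gear = 1*2 = 2.
Iteration 2: components of {Bracket,Gear} -> Gizmo = 2*5 = 10, Motor = 1*3 = 3, Plate = 2*2 = 4.
Iteration 3: no further components; recursion stops.
Total rows emitted: 6.

6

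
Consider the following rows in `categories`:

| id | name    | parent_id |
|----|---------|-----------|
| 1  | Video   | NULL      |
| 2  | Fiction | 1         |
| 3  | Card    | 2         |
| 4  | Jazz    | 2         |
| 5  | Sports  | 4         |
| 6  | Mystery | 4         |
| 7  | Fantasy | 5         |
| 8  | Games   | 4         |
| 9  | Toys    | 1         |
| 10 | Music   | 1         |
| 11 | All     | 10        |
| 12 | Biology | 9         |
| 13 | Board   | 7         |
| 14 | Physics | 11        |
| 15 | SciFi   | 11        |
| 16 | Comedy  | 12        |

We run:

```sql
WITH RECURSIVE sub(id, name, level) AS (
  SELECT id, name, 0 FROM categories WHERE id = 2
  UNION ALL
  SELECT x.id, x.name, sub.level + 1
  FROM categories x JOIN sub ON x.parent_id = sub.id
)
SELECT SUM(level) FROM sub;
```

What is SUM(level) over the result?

Base: id=2 (Fiction) at level 0.
Iteration 1: rows with parent_id in {2} -> Card (id 3, level 1), Jazz (id 4, level 1).
Iteration 2: rows with parent_id in {3,4} -> Sports (id 5, level 2), Mystery (id 6, level 2), Games (id 8, level 2).
Iteration 3: rows with parent_id in {5,6,8} -> Fantasy (id 7, level 3).
Iteration 4: rows with parent_id in {7} -> Board (id 13, level 4).
Iteration 5: no rows with parent_id in {13}; recursion stops.
SUM(level) = 0 + 1 + 1 + 2 + 2 + 2 + 3 + 4 = 15.

15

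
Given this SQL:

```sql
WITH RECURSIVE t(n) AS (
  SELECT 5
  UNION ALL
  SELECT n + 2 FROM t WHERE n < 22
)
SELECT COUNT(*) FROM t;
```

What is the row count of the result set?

10

Base: n=5.
Iteration 1: 5 < 22 holds -> n = 5 + 2 = 7.
Iteration 2: 7 < 22 holds -> n = 7 + 2 = 9.
Iteration 3: 9 < 22 holds -> n = 9 + 2 = 11.
Iteration 4: 11 < 22 holds -> n = 11 + 2 = 13.
Iteration 5: 13 < 22 holds -> n = 13 + 2 = 15.
Iteration 6: 15 < 22 holds -> n = 15 + 2 = 17.
Iteration 7: 17 < 22 holds -> n = 17 + 2 = 19.
Iteration 8: 19 < 22 holds -> n = 19 + 2 = 21.
Iteration 9: 21 < 22 holds -> n = 21 + 2 = 23.
Iteration 10: 23 < 22 fails; recursion stops.
Total rows emitted: 10.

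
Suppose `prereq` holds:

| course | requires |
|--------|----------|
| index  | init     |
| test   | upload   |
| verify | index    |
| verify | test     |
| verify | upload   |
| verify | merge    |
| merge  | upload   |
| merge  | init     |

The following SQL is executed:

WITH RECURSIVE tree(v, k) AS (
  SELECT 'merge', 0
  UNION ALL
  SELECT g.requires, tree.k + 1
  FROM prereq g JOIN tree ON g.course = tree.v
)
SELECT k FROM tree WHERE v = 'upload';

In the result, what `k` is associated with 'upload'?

1

Base: (merge, k=0).
Iteration 1: edges from {merge} -> (init, k=1), (upload, k=1).
Iteration 2: no outgoing edges from {init,upload}; recursion stops.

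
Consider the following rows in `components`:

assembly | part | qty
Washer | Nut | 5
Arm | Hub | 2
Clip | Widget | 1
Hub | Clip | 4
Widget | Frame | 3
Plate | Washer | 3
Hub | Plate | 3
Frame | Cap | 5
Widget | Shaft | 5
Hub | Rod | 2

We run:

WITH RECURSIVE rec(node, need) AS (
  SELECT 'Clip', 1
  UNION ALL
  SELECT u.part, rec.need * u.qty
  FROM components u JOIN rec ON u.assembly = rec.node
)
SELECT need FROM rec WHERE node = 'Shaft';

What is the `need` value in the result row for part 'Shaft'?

Base: (Clip, need=1).
Iteration 1: components of {Clip} -> Widget = 1*1 = 1.
Iteration 2: components of {Widget} -> Frame = 1*3 = 3, Shaft = 1*5 = 5.
Iteration 3: components of {Frame,Shaft} -> Cap = 3*5 = 15.
Iteration 4: no further components; recursion stops.

5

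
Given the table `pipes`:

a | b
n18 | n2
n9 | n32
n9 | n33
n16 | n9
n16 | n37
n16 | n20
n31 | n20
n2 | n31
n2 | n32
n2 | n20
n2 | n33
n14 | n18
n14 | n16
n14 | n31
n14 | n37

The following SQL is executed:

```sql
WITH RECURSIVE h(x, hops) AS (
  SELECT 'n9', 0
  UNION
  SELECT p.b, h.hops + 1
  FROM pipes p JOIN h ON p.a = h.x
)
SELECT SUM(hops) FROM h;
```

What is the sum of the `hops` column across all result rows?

Base: (n9, hops=0).
Iteration 1: edges from {n9} -> (n32, hops=1), (n33, hops=1).
Iteration 2: no outgoing edges from {n32,n33}; recursion stops.
SUM(hops) = 0 + 1 + 1 = 2.

2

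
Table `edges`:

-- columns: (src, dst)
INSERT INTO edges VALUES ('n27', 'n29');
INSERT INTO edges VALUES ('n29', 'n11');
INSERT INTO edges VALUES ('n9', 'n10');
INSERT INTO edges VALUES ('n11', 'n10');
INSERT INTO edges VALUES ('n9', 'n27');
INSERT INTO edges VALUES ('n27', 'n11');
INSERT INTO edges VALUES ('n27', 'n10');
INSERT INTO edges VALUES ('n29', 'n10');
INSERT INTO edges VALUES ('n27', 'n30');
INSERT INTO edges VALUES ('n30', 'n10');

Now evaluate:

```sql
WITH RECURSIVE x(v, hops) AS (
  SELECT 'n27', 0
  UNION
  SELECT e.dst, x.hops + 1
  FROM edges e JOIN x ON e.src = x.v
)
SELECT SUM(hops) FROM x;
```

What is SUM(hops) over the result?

11

Base: (n27, hops=0).
Iteration 1: edges from {n27} -> (n10, hops=1), (n11, hops=1), (n29, hops=1), (n30, hops=1).
Iteration 2: edges from {n10,n11,n29,n30} -> (n10, hops=2), (n11, hops=2). [UNION drops 2 duplicate row(s)]
Iteration 3: edges from {n10,n11} -> (n10, hops=3).
Iteration 4: no outgoing edges from {n10}; recursion stops.
SUM(hops) = 0 + 1 + 1 + 1 + 1 + 2 + 2 + 3 = 11.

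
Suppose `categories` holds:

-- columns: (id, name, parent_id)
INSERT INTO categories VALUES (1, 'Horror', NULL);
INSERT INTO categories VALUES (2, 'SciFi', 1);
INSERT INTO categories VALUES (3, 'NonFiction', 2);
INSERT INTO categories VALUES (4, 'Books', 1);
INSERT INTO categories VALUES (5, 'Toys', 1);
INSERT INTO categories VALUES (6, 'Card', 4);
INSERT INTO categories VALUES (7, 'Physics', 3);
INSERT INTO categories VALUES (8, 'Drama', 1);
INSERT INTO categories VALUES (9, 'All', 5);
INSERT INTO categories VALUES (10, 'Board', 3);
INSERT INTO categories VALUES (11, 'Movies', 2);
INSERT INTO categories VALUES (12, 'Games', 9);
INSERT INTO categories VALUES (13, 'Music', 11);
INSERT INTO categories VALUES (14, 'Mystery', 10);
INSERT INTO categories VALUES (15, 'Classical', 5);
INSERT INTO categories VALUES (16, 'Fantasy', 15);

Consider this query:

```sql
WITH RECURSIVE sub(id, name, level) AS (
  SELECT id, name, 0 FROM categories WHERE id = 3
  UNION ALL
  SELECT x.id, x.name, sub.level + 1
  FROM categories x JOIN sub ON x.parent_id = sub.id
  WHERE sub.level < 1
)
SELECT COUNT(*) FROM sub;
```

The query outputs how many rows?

Base: id=3 (NonFiction) at level 0.
Iteration 1: rows with parent_id in {3} -> Physics (id 7, level 1), Board (id 10, level 1).
Iteration 2: level < 1 fails for all current rows; recursion stops.
Total rows emitted: 3.

3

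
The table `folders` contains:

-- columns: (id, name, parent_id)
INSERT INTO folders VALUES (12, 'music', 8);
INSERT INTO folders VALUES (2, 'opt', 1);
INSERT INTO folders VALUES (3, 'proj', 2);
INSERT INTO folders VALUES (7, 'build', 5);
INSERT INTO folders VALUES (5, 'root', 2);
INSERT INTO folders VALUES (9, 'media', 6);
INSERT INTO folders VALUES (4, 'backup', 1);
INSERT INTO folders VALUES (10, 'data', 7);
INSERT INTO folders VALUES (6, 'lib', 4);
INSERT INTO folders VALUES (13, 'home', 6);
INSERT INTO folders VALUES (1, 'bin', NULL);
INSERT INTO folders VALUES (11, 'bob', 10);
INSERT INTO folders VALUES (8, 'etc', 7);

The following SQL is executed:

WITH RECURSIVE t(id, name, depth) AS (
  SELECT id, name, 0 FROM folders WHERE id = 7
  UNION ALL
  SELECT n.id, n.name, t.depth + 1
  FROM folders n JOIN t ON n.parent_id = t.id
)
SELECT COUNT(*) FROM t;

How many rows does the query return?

Base: id=7 (build) at depth 0.
Iteration 1: rows with parent_id in {7} -> etc (id 8, depth 1), data (id 10, depth 1).
Iteration 2: rows with parent_id in {8,10} -> bob (id 11, depth 2), music (id 12, depth 2).
Iteration 3: no rows with parent_id in {11,12}; recursion stops.
Total rows emitted: 5.

5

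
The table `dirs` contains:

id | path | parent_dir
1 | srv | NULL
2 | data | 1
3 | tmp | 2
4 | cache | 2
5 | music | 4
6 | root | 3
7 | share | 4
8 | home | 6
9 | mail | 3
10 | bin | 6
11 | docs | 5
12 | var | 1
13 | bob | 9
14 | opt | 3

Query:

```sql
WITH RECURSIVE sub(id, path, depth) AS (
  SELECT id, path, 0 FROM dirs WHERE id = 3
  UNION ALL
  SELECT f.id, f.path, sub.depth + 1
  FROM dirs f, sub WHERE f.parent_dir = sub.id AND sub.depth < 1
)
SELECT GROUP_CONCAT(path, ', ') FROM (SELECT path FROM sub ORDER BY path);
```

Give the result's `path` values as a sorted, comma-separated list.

Base: id=3 (tmp) at depth 0.
Iteration 1: rows with parent_dir in {3} -> root (id 6, depth 1), mail (id 9, depth 1), opt (id 14, depth 1).
Iteration 2: depth < 1 fails for all current rows; recursion stops.

mail, opt, root, tmp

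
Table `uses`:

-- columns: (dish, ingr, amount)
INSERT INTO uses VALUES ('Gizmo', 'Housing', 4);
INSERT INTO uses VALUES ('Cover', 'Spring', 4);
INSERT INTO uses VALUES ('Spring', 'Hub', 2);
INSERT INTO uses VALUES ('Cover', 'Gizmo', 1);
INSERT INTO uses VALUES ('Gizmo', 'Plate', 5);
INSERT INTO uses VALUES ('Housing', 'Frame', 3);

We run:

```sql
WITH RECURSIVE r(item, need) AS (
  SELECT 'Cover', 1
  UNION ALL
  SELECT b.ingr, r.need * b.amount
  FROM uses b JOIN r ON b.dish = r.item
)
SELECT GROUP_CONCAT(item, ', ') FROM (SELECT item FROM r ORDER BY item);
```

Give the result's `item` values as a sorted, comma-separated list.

Cover, Frame, Gizmo, Housing, Hub, Plate, Spring

Base: (Cover, need=1).
Iteration 1: components of {Cover} -> Gizmo = 1*1 = 1, Spring = 1*4 = 4.
Iteration 2: components of {Gizmo,Spring} -> Housing = 1*4 = 4, Hub = 4*2 = 8, Plate = 1*5 = 5.
Iteration 3: components of {Housing,Hub,Plate} -> Frame = 4*3 = 12.
Iteration 4: no further components; recursion stops.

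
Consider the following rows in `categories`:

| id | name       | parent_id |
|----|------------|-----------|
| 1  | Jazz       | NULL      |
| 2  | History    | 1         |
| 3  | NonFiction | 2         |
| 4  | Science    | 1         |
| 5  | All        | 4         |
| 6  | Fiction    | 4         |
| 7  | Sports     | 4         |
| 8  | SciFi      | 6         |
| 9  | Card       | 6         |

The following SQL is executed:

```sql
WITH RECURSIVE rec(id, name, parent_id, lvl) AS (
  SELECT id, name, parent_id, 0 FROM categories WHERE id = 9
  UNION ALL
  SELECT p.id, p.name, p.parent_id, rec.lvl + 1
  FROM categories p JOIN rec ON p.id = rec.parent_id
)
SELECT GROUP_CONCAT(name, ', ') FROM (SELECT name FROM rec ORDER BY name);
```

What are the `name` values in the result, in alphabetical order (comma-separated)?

Base: id=9 (Card), parent_id=6, lvl 0.
Iteration 1: join on id=6 -> Fiction (id 6, parent_id=4, lvl 1).
Iteration 2: join on id=4 -> Science (id 4, parent_id=1, lvl 2).
Iteration 3: join on id=1 -> Jazz (id 1, parent_id=NULL, lvl 3).
Iteration 4: parent_id is NULL; no match; recursion stops.

Card, Fiction, Jazz, Science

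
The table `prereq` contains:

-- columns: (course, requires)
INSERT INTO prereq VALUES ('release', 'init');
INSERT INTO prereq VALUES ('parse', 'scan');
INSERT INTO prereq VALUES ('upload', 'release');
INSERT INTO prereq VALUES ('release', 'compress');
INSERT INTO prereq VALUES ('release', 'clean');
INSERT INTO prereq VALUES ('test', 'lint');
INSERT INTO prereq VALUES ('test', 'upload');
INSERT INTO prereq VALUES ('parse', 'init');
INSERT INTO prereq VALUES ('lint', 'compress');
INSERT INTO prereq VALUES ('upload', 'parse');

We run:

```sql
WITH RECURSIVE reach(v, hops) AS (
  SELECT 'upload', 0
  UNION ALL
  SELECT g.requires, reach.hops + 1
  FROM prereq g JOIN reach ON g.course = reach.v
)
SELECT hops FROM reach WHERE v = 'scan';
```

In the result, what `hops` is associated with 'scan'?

Base: (upload, hops=0).
Iteration 1: edges from {upload} -> (parse, hops=1), (release, hops=1).
Iteration 2: edges from {parse,release} -> (clean, hops=2), (compress, hops=2), (init, hops=2) x2, (scan, hops=2). [UNION ALL keeps all 5 new rows, including repeats]
Iteration 3: no outgoing edges from {clean,compress,init,scan}; recursion stops.

2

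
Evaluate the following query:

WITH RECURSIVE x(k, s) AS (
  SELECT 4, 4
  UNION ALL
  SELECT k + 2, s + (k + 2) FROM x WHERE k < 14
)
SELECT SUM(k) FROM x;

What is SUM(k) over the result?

54

Base: k=4, s=4.
Iteration 1: 4 < 14 holds -> k = 4 + 2 = 6, s = 4 + 6 = 10.
Iteration 2: 6 < 14 holds -> k = 6 + 2 = 8, s = 10 + 8 = 18.
Iteration 3: 8 < 14 holds -> k = 8 + 2 = 10, s = 18 + 10 = 28.
Iteration 4: 10 < 14 holds -> k = 10 + 2 = 12, s = 28 + 12 = 40.
Iteration 5: 12 < 14 holds -> k = 12 + 2 = 14, s = 40 + 14 = 54.
Iteration 6: 14 < 14 fails; recursion stops.
SUM(k) = 4 + 6 + 8 + 10 + 12 + 14 = 54.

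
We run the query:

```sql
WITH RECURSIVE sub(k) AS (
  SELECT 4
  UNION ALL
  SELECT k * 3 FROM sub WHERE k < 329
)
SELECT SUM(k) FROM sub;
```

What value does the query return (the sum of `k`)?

Base: k=4.
Iteration 1: 4 < 329 holds -> k = 4 * 3 = 12.
Iteration 2: 12 < 329 holds -> k = 12 * 3 = 36.
Iteration 3: 36 < 329 holds -> k = 36 * 3 = 108.
Iteration 4: 108 < 329 holds -> k = 108 * 3 = 324.
Iteration 5: 324 < 329 holds -> k = 324 * 3 = 972.
Iteration 6: 972 < 329 fails; recursion stops.
SUM(k) = 4 + 12 + 36 + 108 + 324 + 972 = 1456.

1456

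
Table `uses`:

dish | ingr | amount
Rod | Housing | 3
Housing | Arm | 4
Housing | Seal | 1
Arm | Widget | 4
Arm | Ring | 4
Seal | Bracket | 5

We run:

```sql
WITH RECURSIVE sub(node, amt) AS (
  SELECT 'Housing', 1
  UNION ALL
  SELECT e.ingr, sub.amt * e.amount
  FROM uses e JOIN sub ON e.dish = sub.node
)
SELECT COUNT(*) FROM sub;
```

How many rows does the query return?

6

Base: (Housing, amt=1).
Iteration 1: components of {Housing} -> Arm = 1*4 = 4, Seal = 1*1 = 1.
Iteration 2: components of {Arm,Seal} -> Bracket = 1*5 = 5, Ring = 4*4 = 16, Widget = 4*4 = 16.
Iteration 3: no further components; recursion stops.
Total rows emitted: 6.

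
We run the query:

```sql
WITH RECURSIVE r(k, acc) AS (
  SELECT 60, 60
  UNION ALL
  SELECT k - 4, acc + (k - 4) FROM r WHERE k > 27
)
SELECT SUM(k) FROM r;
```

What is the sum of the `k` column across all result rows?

420

Base: k=60, acc=60.
Iteration 1: 60 > 27 holds -> k = 60 - 4 = 56, acc = 60 + 56 = 116.
Iteration 2: 56 > 27 holds -> k = 56 - 4 = 52, acc = 116 + 52 = 168.
Iteration 3: 52 > 27 holds -> k = 52 - 4 = 48, acc = 168 + 48 = 216.
Iteration 4: 48 > 27 holds -> k = 48 - 4 = 44, acc = 216 + 44 = 260.
Iteration 5: 44 > 27 holds -> k = 44 - 4 = 40, acc = 260 + 40 = 300.
Iteration 6: 40 > 27 holds -> k = 40 - 4 = 36, acc = 300 + 36 = 336.
Iteration 7: 36 > 27 holds -> k = 36 - 4 = 32, acc = 336 + 32 = 368.
Iteration 8: 32 > 27 holds -> k = 32 - 4 = 28, acc = 368 + 28 = 396.
Iteration 9: 28 > 27 holds -> k = 28 - 4 = 24, acc = 396 + 24 = 420.
Iteration 10: 24 > 27 fails; recursion stops.
SUM(k) = 60 + 56 + 52 + 48 + 44 + 40 + 36 + 32 + 28 + 24 = 420.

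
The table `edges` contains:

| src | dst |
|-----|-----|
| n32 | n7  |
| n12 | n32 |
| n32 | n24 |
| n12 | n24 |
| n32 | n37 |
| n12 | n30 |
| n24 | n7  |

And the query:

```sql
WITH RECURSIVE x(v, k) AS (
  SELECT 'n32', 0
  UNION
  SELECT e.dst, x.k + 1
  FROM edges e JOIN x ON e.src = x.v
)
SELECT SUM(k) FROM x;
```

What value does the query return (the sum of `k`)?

5

Base: (n32, k=0).
Iteration 1: edges from {n32} -> (n24, k=1), (n37, k=1), (n7, k=1).
Iteration 2: edges from {n24,n37,n7} -> (n7, k=2).
Iteration 3: no outgoing edges from {n7}; recursion stops.
SUM(k) = 0 + 1 + 1 + 1 + 2 = 5.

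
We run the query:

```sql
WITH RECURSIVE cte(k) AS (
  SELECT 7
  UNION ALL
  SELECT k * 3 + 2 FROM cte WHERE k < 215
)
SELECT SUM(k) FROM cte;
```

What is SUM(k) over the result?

316

Base: k=7.
Iteration 1: 7 < 215 holds -> k = 7 * 3 + 2 = 23.
Iteration 2: 23 < 215 holds -> k = 23 * 3 + 2 = 71.
Iteration 3: 71 < 215 holds -> k = 71 * 3 + 2 = 215.
Iteration 4: 215 < 215 fails; recursion stops.
SUM(k) = 7 + 23 + 71 + 215 = 316.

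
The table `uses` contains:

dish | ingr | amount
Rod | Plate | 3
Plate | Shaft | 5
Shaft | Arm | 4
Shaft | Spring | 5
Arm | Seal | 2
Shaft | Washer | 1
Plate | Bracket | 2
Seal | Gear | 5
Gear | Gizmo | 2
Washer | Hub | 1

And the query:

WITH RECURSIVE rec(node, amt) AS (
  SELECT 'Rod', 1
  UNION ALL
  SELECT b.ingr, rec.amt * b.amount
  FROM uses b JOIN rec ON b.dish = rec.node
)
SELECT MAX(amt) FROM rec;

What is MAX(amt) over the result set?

Base: (Rod, amt=1).
Iteration 1: components of {Rod} -> Plate = 1*3 = 3.
Iteration 2: components of {Plate} -> Bracket = 3*2 = 6, Shaft = 3*5 = 15.
Iteration 3: components of {Bracket,Shaft} -> Arm = 15*4 = 60, Spring = 15*5 = 75, Washer = 15*1 = 15.
Iteration 4: components of {Arm,Spring,Washer} -> Hub = 15*1 = 15, Seal = 60*2 = 120.
Iteration 5: components of {Hub,Seal} -> Gear = 120*5 = 600.
Iteration 6: components of {Gear} -> Gizmo = 600*2 = 1200.
Iteration 7: no further components; recursion stops.
amt values: 1, 3, 15, 6, 60, 75, 15, 120, 15, 600, 1200; the maximum is 1200.

1200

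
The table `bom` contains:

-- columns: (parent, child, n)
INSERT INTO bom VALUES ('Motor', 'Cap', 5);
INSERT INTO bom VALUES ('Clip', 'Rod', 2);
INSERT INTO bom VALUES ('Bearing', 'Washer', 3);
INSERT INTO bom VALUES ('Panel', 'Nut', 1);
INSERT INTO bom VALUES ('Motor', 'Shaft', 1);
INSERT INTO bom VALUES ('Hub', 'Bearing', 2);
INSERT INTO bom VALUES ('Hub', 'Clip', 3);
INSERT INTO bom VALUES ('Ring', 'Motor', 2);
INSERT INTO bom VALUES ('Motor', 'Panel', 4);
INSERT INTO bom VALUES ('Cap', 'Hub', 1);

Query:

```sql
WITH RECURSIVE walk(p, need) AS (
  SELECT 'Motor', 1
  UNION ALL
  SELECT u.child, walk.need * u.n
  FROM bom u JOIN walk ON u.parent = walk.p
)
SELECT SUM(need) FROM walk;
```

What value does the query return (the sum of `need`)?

105

Base: (Motor, need=1).
Iteration 1: components of {Motor} -> Cap = 1*5 = 5, Panel = 1*4 = 4, Shaft = 1*1 = 1.
Iteration 2: components of {Cap,Panel,Shaft} -> Hub = 5*1 = 5, Nut = 4*1 = 4.
Iteration 3: components of {Hub,Nut} -> Bearing = 5*2 = 10, Clip = 5*3 = 15.
Iteration 4: components of {Bearing,Clip} -> Rod = 15*2 = 30, Washer = 10*3 = 30.
Iteration 5: no further components; recursion stops.
SUM(need) = 1 + 5 + 4 + 1 + 5 + 4 + 10 + 15 + 30 + 30 = 105.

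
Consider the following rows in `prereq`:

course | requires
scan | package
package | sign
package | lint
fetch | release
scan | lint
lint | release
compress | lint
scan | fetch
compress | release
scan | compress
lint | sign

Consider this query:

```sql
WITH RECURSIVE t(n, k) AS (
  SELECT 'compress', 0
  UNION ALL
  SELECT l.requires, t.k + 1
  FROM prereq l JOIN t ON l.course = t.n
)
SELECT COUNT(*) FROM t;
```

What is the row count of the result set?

5

Base: (compress, k=0).
Iteration 1: edges from {compress} -> (lint, k=1), (release, k=1).
Iteration 2: edges from {lint,release} -> (release, k=2), (sign, k=2).
Iteration 3: no outgoing edges from {release,sign}; recursion stops.
Total rows emitted: 5.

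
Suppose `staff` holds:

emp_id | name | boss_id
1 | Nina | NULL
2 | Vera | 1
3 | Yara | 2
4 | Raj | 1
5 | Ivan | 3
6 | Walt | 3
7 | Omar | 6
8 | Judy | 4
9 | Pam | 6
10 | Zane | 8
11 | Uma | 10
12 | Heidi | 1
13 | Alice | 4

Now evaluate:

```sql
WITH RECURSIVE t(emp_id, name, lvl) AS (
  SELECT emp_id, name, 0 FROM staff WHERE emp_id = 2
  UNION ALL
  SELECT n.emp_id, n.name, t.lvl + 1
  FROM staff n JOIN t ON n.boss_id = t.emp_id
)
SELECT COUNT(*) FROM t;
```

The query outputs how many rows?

6

Base: emp_id=2 (Vera) at lvl 0.
Iteration 1: rows with boss_id in {2} -> Yara (id 3, lvl 1).
Iteration 2: rows with boss_id in {3} -> Ivan (id 5, lvl 2), Walt (id 6, lvl 2).
Iteration 3: rows with boss_id in {5,6} -> Omar (id 7, lvl 3), Pam (id 9, lvl 3).
Iteration 4: no rows with boss_id in {7,9}; recursion stops.
Total rows emitted: 6.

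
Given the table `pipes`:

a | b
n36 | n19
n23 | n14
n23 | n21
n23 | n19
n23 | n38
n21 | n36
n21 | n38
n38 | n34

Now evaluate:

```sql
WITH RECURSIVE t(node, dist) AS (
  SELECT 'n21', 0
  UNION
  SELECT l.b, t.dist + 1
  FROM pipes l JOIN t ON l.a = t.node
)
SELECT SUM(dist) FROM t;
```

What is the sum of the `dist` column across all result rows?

6

Base: (n21, dist=0).
Iteration 1: edges from {n21} -> (n36, dist=1), (n38, dist=1).
Iteration 2: edges from {n36,n38} -> (n19, dist=2), (n34, dist=2).
Iteration 3: no outgoing edges from {n19,n34}; recursion stops.
SUM(dist) = 0 + 1 + 1 + 2 + 2 = 6.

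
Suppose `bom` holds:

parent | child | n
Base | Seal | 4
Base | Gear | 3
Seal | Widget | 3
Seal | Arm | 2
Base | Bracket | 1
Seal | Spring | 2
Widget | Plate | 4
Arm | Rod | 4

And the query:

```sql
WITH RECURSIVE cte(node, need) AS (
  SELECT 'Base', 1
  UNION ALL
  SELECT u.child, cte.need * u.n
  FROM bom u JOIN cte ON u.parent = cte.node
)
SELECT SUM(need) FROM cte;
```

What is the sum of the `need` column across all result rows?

117

Base: (Base, need=1).
Iteration 1: components of {Base} -> Bracket = 1*1 = 1, Gear = 1*3 = 3, Seal = 1*4 = 4.
Iteration 2: components of {Bracket,Gear,Seal} -> Arm = 4*2 = 8, Spring = 4*2 = 8, Widget = 4*3 = 12.
Iteration 3: components of {Arm,Spring,Widget} -> Plate = 12*4 = 48, Rod = 8*4 = 32.
Iteration 4: no further components; recursion stops.
SUM(need) = 1 + 4 + 3 + 1 + 12 + 8 + 8 + 48 + 32 = 117.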